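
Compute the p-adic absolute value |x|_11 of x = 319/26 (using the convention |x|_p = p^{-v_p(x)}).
|319/26|_11 = 1/11

Step 1 — compute v_11(x) by factoring powers of 11 out of the numerator and denominator: v_11(319/26) = 1. Step 2 — apply |x|_p = p^{-v_p(x)} = 11^{-1} = 1/11.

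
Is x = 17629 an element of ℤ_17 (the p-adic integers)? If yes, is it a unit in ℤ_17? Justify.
x ∈ ℤ_17 but not a unit; v_17(x) = 2 > 0

ℤ_17 = {x ∈ ℚ_17 : v_17(x) ≥ 0} and ℤ_17^× = {x ∈ ℤ_17 : v_17(x) = 0}. Here v_17(17629) = v_17(num) − v_17(den) = 2; compare against these criteria.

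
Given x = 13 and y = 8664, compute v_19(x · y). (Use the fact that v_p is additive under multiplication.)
v_19(112632) = 2

v_p(x) = 0 (factor: 13 = 19^0 · 13); v_p(y) = 2 (factor: 8664 = 19^2 · 24). Additivity: v_p(xy) = v_p(x) + v_p(y) = 0 + 2 = 2. (Direct check: xy = 112632 = 19^2 · (312).)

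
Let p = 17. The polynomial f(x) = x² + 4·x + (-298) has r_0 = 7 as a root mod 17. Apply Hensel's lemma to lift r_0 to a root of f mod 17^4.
r_3 = 36064 (mod 83521)

Hensel: r_{i+1} = r_i − f(r_i)·(f′(r_i))^{-1} mod 17^{i+2}, f′(x) = 2x + 4. Iterate:
  r_0 = 7 (mod 17)
  r_1 = 228 (mod 289)
  r_2 = 1673 (mod 4913)
  r_3 = 36064 (mod 83521)
Final: r = 36064 satisfies f(r) ≡ 0 mod 17^4.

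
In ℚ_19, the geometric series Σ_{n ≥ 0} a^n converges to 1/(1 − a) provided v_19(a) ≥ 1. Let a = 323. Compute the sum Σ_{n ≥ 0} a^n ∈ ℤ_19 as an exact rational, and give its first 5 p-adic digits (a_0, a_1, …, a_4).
Σ a^n = 1/(1 − a) = -1/322;  first 5 digits = (1, 17, 4, 7, 9)

v_19(a) = 1 ≥ 1, so the series converges in ℤ_19 to 1/(1 − a) = 1/(1 − 323) = -1/322. Expand this rational in ℤ_19: compute digits iteratively via d_i = x_i mod 19, x_{i+1} = (x_i − d_i)/19. The first 5 digits are (1, 17, 4, 7, 9).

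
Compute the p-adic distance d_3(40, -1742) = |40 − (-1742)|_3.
d_3(40, -1742) = 1/81

Step 1 — x − y = 40 − (-1742) = 1782. Step 2 — v_3(1782) = 4 (factor: 1782 = (3^4 · 22); the sign does not affect v_p). Step 3 — |x − y|_3 = 3^{-4} = 1/81.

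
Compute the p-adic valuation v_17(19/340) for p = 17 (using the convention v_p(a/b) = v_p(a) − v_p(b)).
v_17(19/340) = -1

Factor powers of 17 from the numerator and denominator of the reduced fraction: 19 = 17^0 · 19 and 340 = 17^1 · 20. Apply v_p(a/b) = v_p(a) − v_p(b): v_17(19/340) = 0 − 1 = -1.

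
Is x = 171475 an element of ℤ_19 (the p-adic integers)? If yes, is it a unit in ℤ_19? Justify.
x ∈ ℤ_19 but not a unit; v_19(x) = 3 > 0

ℤ_19 = {x ∈ ℚ_19 : v_19(x) ≥ 0} and ℤ_19^× = {x ∈ ℤ_19 : v_19(x) = 0}. Here v_19(171475) = v_19(num) − v_19(den) = 3; compare against these criteria.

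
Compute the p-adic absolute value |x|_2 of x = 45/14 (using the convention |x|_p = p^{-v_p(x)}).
|45/14|_2 = 2

Step 1 — compute v_2(x) by factoring powers of 2 out of the numerator and denominator: v_2(45/14) = -1. Step 2 — apply |x|_p = p^{-v_p(x)} = 2^{1} = 2.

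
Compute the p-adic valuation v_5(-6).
v_5(-6) = 0

v_5(n) is the largest exponent k such that 5^k divides n. Factor out: -6 = -5^0 · 6. (Sign doesn't affect v_p.) So v_5(-6) = 0.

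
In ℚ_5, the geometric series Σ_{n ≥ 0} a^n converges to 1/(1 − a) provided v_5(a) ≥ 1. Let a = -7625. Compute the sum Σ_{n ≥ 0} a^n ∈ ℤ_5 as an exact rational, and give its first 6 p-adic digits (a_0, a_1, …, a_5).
Σ a^n = 1/(1 − a) = 1/7626;  first 6 digits = (1, 0, 0, 4, 2, 2)

v_5(a) = 3 ≥ 1, so the series converges in ℤ_5 to 1/(1 − a) = 1/(1 − (-7625)) = 1/7626. Expand this rational in ℤ_5: compute digits iteratively via d_i = x_i mod 5, x_{i+1} = (x_i − d_i)/5. The first 6 digits are (1, 0, 0, 4, 2, 2).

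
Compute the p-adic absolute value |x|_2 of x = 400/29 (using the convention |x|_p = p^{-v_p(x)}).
|400/29|_2 = 1/16

Step 1 — compute v_2(x) by factoring powers of 2 out of the numerator and denominator: v_2(400/29) = 4. Step 2 — apply |x|_p = p^{-v_p(x)} = 2^{-4} = 1/16.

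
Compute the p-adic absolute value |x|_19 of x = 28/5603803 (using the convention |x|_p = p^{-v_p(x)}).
|28/5603803|_19 = 130321

Step 1 — compute v_19(x) by factoring powers of 19 out of the numerator and denominator: v_19(28/5603803) = -4. Step 2 — apply |x|_p = p^{-v_p(x)} = 19^{4} = 130321.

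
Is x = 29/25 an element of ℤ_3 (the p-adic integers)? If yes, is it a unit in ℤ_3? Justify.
x ∈ ℤ_3^× (unit); v_3(x) = 0

ℤ_3 = {x ∈ ℚ_3 : v_3(x) ≥ 0} and ℤ_3^× = {x ∈ ℤ_3 : v_3(x) = 0}. Here v_3(29/25) = v_3(num) − v_3(den) = 0; compare against these criteria.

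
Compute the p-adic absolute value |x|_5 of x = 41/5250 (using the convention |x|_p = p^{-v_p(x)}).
|41/5250|_5 = 125

Step 1 — compute v_5(x) by factoring powers of 5 out of the numerator and denominator: v_5(41/5250) = -3. Step 2 — apply |x|_p = p^{-v_p(x)} = 5^{3} = 125.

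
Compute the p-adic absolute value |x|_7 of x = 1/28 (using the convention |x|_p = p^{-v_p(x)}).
|1/28|_7 = 7

Step 1 — compute v_7(x) by factoring powers of 7 out of the numerator and denominator: v_7(1/28) = -1. Step 2 — apply |x|_p = p^{-v_p(x)} = 7^{1} = 7.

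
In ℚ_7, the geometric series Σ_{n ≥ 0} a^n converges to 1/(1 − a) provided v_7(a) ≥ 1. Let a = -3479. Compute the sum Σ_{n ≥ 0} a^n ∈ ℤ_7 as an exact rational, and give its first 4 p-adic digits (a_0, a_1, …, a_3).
Σ a^n = 1/(1 − a) = 1/3480;  first 4 digits = (1, 0, 6, 3)

v_7(a) = 2 ≥ 1, so the series converges in ℤ_7 to 1/(1 − a) = 1/(1 − (-3479)) = 1/3480. Expand this rational in ℤ_7: compute digits iteratively via d_i = x_i mod 7, x_{i+1} = (x_i − d_i)/7. The first 4 digits are (1, 0, 6, 3).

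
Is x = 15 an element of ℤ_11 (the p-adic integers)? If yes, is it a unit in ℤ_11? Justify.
x ∈ ℤ_11^× (unit); v_11(x) = 0

ℤ_11 = {x ∈ ℚ_11 : v_11(x) ≥ 0} and ℤ_11^× = {x ∈ ℤ_11 : v_11(x) = 0}. Here v_11(15) = v_11(num) − v_11(den) = 0; compare against these criteria.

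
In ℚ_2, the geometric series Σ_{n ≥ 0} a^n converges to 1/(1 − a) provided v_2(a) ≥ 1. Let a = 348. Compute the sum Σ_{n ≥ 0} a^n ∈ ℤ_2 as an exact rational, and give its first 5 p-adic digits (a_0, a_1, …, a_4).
Σ a^n = 1/(1 − a) = -1/347;  first 5 digits = (1, 0, 1, 1, 0)

v_2(a) = 2 ≥ 1, so the series converges in ℤ_2 to 1/(1 − a) = 1/(1 − 348) = -1/347. Expand this rational in ℤ_2: compute digits iteratively via d_i = x_i mod 2, x_{i+1} = (x_i − d_i)/2. The first 5 digits are (1, 0, 1, 1, 0).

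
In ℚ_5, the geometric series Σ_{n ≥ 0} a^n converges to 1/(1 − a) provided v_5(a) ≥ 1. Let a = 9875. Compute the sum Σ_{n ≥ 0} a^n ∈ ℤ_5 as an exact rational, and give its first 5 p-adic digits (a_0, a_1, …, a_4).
Σ a^n = 1/(1 − a) = -1/9874;  first 5 digits = (1, 0, 0, 4, 0)

v_5(a) = 3 ≥ 1, so the series converges in ℤ_5 to 1/(1 − a) = 1/(1 − 9875) = -1/9874. Expand this rational in ℤ_5: compute digits iteratively via d_i = x_i mod 5, x_{i+1} = (x_i − d_i)/5. The first 5 digits are (1, 0, 0, 4, 0).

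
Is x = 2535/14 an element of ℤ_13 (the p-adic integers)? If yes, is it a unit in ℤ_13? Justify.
x ∈ ℤ_13 but not a unit; v_13(x) = 2 > 0

ℤ_13 = {x ∈ ℚ_13 : v_13(x) ≥ 0} and ℤ_13^× = {x ∈ ℤ_13 : v_13(x) = 0}. Here v_13(2535/14) = v_13(num) − v_13(den) = 2; compare against these criteria.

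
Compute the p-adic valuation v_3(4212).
v_3(4212) = 4

v_3(n) is the largest exponent k such that 3^k divides n. Factor out: 4212 = 3^4 · 52. (Sign doesn't affect v_p.) So v_3(4212) = 4.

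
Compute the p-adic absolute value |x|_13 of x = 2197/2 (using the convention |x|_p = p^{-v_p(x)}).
|2197/2|_13 = 1/2197

Step 1 — compute v_13(x) by factoring powers of 13 out of the numerator and denominator: v_13(2197/2) = 3. Step 2 — apply |x|_p = p^{-v_p(x)} = 13^{-3} = 1/2197.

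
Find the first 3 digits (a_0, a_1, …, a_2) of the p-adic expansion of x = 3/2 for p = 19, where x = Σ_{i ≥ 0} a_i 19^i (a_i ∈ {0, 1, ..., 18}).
(a_0, …, a_2) = (11, 9, 9)

v_19(3/2) = 0 (numerator and denominator both coprime to 19), so x ∈ ℤ_19^×. Compute digits iteratively via a_i = x_i mod 19, x_{i+1} = (x_i − a_i)/19, with x_0 = x:
  x_0 = 3/2;  a_0 = 11;  x_1 = (x_0 − 11)/19 = -1/2
  x_1 = -1/2;  a_1 = 9;  x_2 = (x_1 − 9)/19 = -1/2
  x_2 = -1/2;  a_2 = 9;  x_3 = (x_2 − 9)/19 = -1/2
Digits: (11, 9, 9).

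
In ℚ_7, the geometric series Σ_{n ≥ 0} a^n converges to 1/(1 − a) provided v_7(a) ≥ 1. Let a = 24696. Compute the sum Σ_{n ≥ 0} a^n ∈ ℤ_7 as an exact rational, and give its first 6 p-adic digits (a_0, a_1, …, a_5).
Σ a^n = 1/(1 − a) = -1/24695;  first 6 digits = (1, 0, 0, 2, 3, 1)

v_7(a) = 3 ≥ 1, so the series converges in ℤ_7 to 1/(1 − a) = 1/(1 − 24696) = -1/24695. Expand this rational in ℤ_7: compute digits iteratively via d_i = x_i mod 7, x_{i+1} = (x_i − d_i)/7. The first 6 digits are (1, 0, 0, 2, 3, 1).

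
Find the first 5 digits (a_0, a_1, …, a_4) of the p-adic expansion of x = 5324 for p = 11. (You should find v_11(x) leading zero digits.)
(a_0, …, a_4) = (0, 0, 0, 4, 0)

v_11(5324) = 3, so a_0 = ... = a_2 = 0. Factor out: x = 11^3 · u with u = 4 a unit in ℤ_11. Expand u iteratively via a_{v+i} = u_i mod 11, u_{i+1} = (u_i − a_{v+i})/11:
  u_0 = 4;  a_3 = 4;  u_1 = (u_0 − 4)/11 = 0
  u_1 = 0;  a_4 = 0;  u_2 = (u_1 − 0)/11 = 0
Digits: (0, 0, 0, 4, 0).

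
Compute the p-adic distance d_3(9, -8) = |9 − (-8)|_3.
d_3(9, -8) = 1

Step 1 — x − y = 9 − (-8) = 17. Step 2 — v_3(17) = 0 (factor: 17 = (3^0 · 17); the sign does not affect v_p). Step 3 — |x − y|_3 = 3^{0} = 1.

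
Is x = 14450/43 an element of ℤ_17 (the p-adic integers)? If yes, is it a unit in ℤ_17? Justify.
x ∈ ℤ_17 but not a unit; v_17(x) = 2 > 0

ℤ_17 = {x ∈ ℚ_17 : v_17(x) ≥ 0} and ℤ_17^× = {x ∈ ℤ_17 : v_17(x) = 0}. Here v_17(14450/43) = v_17(num) − v_17(den) = 2; compare against these criteria.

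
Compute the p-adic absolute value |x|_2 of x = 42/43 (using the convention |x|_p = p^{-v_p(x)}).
|42/43|_2 = 1/2

Step 1 — compute v_2(x) by factoring powers of 2 out of the numerator and denominator: v_2(42/43) = 1. Step 2 — apply |x|_p = p^{-v_p(x)} = 2^{-1} = 1/2.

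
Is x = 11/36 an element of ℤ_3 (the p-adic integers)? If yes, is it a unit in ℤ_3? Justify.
x ∉ ℤ_3 (v_3(x) = -2 < 0)

ℤ_3 = {x ∈ ℚ_3 : v_3(x) ≥ 0} and ℤ_3^× = {x ∈ ℤ_3 : v_3(x) = 0}. Here v_3(11/36) = v_3(num) − v_3(den) = -2; compare against these criteria.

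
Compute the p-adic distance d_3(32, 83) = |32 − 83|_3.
d_3(32, 83) = 1/3

Step 1 — x − y = 32 − 83 = -51. Step 2 — v_3(-51) = 1 (factor: -51 = −(3^1 · 17); the sign does not affect v_p). Step 3 — |x − y|_3 = 3^{-1} = 1/3.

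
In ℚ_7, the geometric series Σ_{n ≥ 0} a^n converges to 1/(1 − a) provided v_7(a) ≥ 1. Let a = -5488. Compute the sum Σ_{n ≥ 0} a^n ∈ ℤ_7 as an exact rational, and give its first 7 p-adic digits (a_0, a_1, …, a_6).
Σ a^n = 1/(1 − a) = 1/5489;  first 7 digits = (1, 0, 0, 5, 4, 6, 3)

v_7(a) = 3 ≥ 1, so the series converges in ℤ_7 to 1/(1 − a) = 1/(1 − (-5488)) = 1/5489. Expand this rational in ℤ_7: compute digits iteratively via d_i = x_i mod 7, x_{i+1} = (x_i − d_i)/7. The first 7 digits are (1, 0, 0, 5, 4, 6, 3).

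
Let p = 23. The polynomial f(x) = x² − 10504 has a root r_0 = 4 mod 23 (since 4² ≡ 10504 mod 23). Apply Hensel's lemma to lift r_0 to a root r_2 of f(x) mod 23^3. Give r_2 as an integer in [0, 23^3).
r_2 = 3960 (mod 12167)

Hensel's recurrence: r_{i+1} = r_i − f(r_i)·(f′(r_i))^{-1} mod 23^{i+2}, with f′(x) = 2x. Iterate:
  r_0 = 4 (mod 23)
  r_1 = 257 (mod 529)
  r_2 = 3960 (mod 12167)
Final: r_2 = 3960, and one checks f(r_2) ≡ 0 mod 23^3.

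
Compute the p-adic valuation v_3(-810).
v_3(-810) = 4

v_3(n) is the largest exponent k such that 3^k divides n. Factor out: -810 = -3^4 · 10. (Sign doesn't affect v_p.) So v_3(-810) = 4.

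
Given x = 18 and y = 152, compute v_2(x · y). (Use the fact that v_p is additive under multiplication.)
v_2(2736) = 4

v_p(x) = 1 (factor: 18 = 2^1 · 9); v_p(y) = 3 (factor: 152 = 2^3 · 19). Additivity: v_p(xy) = v_p(x) + v_p(y) = 1 + 3 = 4. (Direct check: xy = 2736 = 2^4 · (171).)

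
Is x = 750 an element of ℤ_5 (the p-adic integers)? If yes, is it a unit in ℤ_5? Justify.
x ∈ ℤ_5 but not a unit; v_5(x) = 3 > 0

ℤ_5 = {x ∈ ℚ_5 : v_5(x) ≥ 0} and ℤ_5^× = {x ∈ ℤ_5 : v_5(x) = 0}. Here v_5(750) = v_5(num) − v_5(den) = 3; compare against these criteria.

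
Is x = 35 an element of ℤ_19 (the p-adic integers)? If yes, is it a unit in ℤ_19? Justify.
x ∈ ℤ_19^× (unit); v_19(x) = 0

ℤ_19 = {x ∈ ℚ_19 : v_19(x) ≥ 0} and ℤ_19^× = {x ∈ ℤ_19 : v_19(x) = 0}. Here v_19(35) = v_19(num) − v_19(den) = 0; compare against these criteria.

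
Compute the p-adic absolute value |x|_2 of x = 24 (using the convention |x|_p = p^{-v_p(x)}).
|24|_2 = 1/8

Step 1 — compute v_2(x) by factoring powers of 2 out of the numerator and denominator: v_2(24) = 3. Step 2 — apply |x|_p = p^{-v_p(x)} = 2^{-3} = 1/8.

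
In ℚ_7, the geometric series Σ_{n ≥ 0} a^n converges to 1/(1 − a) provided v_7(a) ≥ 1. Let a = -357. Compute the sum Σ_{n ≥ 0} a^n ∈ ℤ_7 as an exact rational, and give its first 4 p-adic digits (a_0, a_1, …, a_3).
Σ a^n = 1/(1 − a) = 1/358;  first 4 digits = (1, 5, 3, 5)

v_7(a) = 1 ≥ 1, so the series converges in ℤ_7 to 1/(1 − a) = 1/(1 − (-357)) = 1/358. Expand this rational in ℤ_7: compute digits iteratively via d_i = x_i mod 7, x_{i+1} = (x_i − d_i)/7. The first 4 digits are (1, 5, 3, 5).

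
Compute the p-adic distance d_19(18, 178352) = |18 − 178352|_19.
d_19(18, 178352) = 1/6859

Step 1 — x − y = 18 − 178352 = -178334. Step 2 — v_19(-178334) = 3 (factor: -178334 = −(19^3 · 26); the sign does not affect v_p). Step 3 — |x − y|_19 = 19^{-3} = 1/6859.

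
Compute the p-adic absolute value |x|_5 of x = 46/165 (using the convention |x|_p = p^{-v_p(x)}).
|46/165|_5 = 5

Step 1 — compute v_5(x) by factoring powers of 5 out of the numerator and denominator: v_5(46/165) = -1. Step 2 — apply |x|_p = p^{-v_p(x)} = 5^{1} = 5.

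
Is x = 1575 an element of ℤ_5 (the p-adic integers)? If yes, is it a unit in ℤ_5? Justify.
x ∈ ℤ_5 but not a unit; v_5(x) = 2 > 0

ℤ_5 = {x ∈ ℚ_5 : v_5(x) ≥ 0} and ℤ_5^× = {x ∈ ℤ_5 : v_5(x) = 0}. Here v_5(1575) = v_5(num) − v_5(den) = 2; compare against these criteria.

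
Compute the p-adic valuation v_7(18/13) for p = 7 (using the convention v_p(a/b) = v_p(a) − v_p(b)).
v_7(18/13) = 0

Factor powers of 7 from the numerator and denominator of the reduced fraction: 18 = 7^0 · 18 and 13 = 7^0 · 13. Apply v_p(a/b) = v_p(a) − v_p(b): v_7(18/13) = 0 − 0 = 0.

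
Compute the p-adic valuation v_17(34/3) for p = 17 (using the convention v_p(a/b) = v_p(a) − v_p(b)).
v_17(34/3) = 1

Factor powers of 17 from the numerator and denominator of the reduced fraction: 34 = 17^1 · 2 and 3 = 17^0 · 3. Apply v_p(a/b) = v_p(a) − v_p(b): v_17(34/3) = 1 − 0 = 1.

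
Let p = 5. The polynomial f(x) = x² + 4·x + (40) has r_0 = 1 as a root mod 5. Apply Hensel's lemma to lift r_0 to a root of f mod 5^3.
r_2 = 31 (mod 125)

Hensel: r_{i+1} = r_i − f(r_i)·(f′(r_i))^{-1} mod 5^{i+2}, f′(x) = 2x + 4. Iterate:
  r_0 = 1 (mod 5)
  r_1 = 6 (mod 25)
  r_2 = 31 (mod 125)
Final: r = 31 satisfies f(r) ≡ 0 mod 5^3.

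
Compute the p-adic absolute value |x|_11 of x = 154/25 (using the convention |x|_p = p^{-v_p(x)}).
|154/25|_11 = 1/11

Step 1 — compute v_11(x) by factoring powers of 11 out of the numerator and denominator: v_11(154/25) = 1. Step 2 — apply |x|_p = p^{-v_p(x)} = 11^{-1} = 1/11.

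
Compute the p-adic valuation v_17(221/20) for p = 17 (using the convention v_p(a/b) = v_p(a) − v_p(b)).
v_17(221/20) = 1

Factor powers of 17 from the numerator and denominator of the reduced fraction: 221 = 17^1 · 13 and 20 = 17^0 · 20. Apply v_p(a/b) = v_p(a) − v_p(b): v_17(221/20) = 1 − 0 = 1.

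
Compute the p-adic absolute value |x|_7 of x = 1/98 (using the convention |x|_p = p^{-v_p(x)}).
|1/98|_7 = 49

Step 1 — compute v_7(x) by factoring powers of 7 out of the numerator and denominator: v_7(1/98) = -2. Step 2 — apply |x|_p = p^{-v_p(x)} = 7^{2} = 49.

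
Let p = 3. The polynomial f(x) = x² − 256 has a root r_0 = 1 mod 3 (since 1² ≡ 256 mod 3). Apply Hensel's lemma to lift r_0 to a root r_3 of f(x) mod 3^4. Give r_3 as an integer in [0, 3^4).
r_3 = 16 (mod 81)

Hensel's recurrence: r_{i+1} = r_i − f(r_i)·(f′(r_i))^{-1} mod 3^{i+2}, with f′(x) = 2x. Iterate:
  r_0 = 1 (mod 3)
  r_1 = 7 (mod 9)
  r_2 = 16 (mod 27)
  r_3 = 16 (mod 81)
Final: r_3 = 16, and one checks f(r_3) ≡ 0 mod 3^4.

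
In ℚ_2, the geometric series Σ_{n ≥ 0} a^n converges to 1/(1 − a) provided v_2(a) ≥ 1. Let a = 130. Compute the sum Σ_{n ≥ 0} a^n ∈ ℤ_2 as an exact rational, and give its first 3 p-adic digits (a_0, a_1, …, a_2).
Σ a^n = 1/(1 − a) = -1/129;  first 3 digits = (1, 1, 1)

v_2(a) = 1 ≥ 1, so the series converges in ℤ_2 to 1/(1 − a) = 1/(1 − 130) = -1/129. Expand this rational in ℤ_2: compute digits iteratively via d_i = x_i mod 2, x_{i+1} = (x_i − d_i)/2. The first 3 digits are (1, 1, 1).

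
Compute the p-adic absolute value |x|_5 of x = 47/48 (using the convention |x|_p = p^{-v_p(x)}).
|47/48|_5 = 1

Step 1 — compute v_5(x) by factoring powers of 5 out of the numerator and denominator: v_5(47/48) = 0. Step 2 — apply |x|_p = p^{-v_p(x)} = 5^{0} = 1.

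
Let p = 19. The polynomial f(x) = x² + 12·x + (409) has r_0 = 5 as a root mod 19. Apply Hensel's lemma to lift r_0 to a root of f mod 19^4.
r_3 = 61451 (mod 130321)

Hensel: r_{i+1} = r_i − f(r_i)·(f′(r_i))^{-1} mod 19^{i+2}, f′(x) = 2x + 12. Iterate:
  r_0 = 5 (mod 19)
  r_1 = 81 (mod 361)
  r_2 = 6579 (mod 6859)
  r_3 = 61451 (mod 130321)
Final: r = 61451 satisfies f(r) ≡ 0 mod 19^4.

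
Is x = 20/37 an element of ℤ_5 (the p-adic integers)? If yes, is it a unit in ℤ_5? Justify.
x ∈ ℤ_5 but not a unit; v_5(x) = 1 > 0

ℤ_5 = {x ∈ ℚ_5 : v_5(x) ≥ 0} and ℤ_5^× = {x ∈ ℤ_5 : v_5(x) = 0}. Here v_5(20/37) = v_5(num) − v_5(den) = 1; compare against these criteria.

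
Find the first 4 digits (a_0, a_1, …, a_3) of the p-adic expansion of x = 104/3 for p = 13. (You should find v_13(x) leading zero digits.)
(a_0, …, a_3) = (0, 7, 4, 4)

v_13(104/3) = 1, so a_0 = ... = a_0 = 0. Factor out: x = 13^1 · u with u = 8/3 a unit in ℤ_13. Expand u iteratively via a_{v+i} = u_i mod 13, u_{i+1} = (u_i − a_{v+i})/13:
  u_0 = 8/3;  a_1 = 7;  u_1 = (u_0 − 7)/13 = -1/3
  u_1 = -1/3;  a_2 = 4;  u_2 = (u_1 − 4)/13 = -1/3
  u_2 = -1/3;  a_3 = 4;  u_3 = (u_2 − 4)/13 = -1/3
Digits: (0, 7, 4, 4).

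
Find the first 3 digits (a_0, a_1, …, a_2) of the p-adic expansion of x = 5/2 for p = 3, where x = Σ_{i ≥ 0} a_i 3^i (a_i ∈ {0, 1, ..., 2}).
(a_0, …, a_2) = (1, 2, 1)

v_3(5/2) = 0 (numerator and denominator both coprime to 3), so x ∈ ℤ_3^×. Compute digits iteratively via a_i = x_i mod 3, x_{i+1} = (x_i − a_i)/3, with x_0 = x:
  x_0 = 5/2;  a_0 = 1;  x_1 = (x_0 − 1)/3 = 1/2
  x_1 = 1/2;  a_1 = 2;  x_2 = (x_1 − 2)/3 = -1/2
  x_2 = -1/2;  a_2 = 1;  x_3 = (x_2 − 1)/3 = -1/2
Digits: (1, 2, 1).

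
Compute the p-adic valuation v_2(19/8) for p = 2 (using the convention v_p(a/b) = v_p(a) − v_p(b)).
v_2(19/8) = -3

Factor powers of 2 from the numerator and denominator of the reduced fraction: 19 = 2^0 · 19 and 8 = 2^3 · 1. Apply v_p(a/b) = v_p(a) − v_p(b): v_2(19/8) = 0 − 3 = -3.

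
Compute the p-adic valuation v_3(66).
v_3(66) = 1

v_3(n) is the largest exponent k such that 3^k divides n. Factor out: 66 = 3^1 · 22. (Sign doesn't affect v_p.) So v_3(66) = 1.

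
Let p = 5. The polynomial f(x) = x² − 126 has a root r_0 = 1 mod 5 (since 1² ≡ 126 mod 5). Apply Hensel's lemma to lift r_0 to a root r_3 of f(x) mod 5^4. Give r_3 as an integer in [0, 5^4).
r_3 = 376 (mod 625)

Hensel's recurrence: r_{i+1} = r_i − f(r_i)·(f′(r_i))^{-1} mod 5^{i+2}, with f′(x) = 2x. Iterate:
  r_0 = 1 (mod 5)
  r_1 = 1 (mod 25)
  r_2 = 1 (mod 125)
  r_3 = 376 (mod 625)
Final: r_3 = 376, and one checks f(r_3) ≡ 0 mod 5^4.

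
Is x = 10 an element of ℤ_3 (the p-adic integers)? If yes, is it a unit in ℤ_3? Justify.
x ∈ ℤ_3^× (unit); v_3(x) = 0

ℤ_3 = {x ∈ ℚ_3 : v_3(x) ≥ 0} and ℤ_3^× = {x ∈ ℤ_3 : v_3(x) = 0}. Here v_3(10) = v_3(num) − v_3(den) = 0; compare against these criteria.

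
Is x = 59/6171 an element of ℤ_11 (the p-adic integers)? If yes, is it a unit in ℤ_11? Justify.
x ∉ ℤ_11 (v_11(x) = -2 < 0)

ℤ_11 = {x ∈ ℚ_11 : v_11(x) ≥ 0} and ℤ_11^× = {x ∈ ℤ_11 : v_11(x) = 0}. Here v_11(59/6171) = v_11(num) − v_11(den) = -2; compare against these criteria.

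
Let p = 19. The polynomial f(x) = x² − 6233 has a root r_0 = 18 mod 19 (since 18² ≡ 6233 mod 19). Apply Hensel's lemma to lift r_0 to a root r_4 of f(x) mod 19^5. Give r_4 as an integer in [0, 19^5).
r_4 = 1792497 (mod 2476099)

Hensel's recurrence: r_{i+1} = r_i − f(r_i)·(f′(r_i))^{-1} mod 19^{i+2}, with f′(x) = 2x. Iterate:
  r_0 = 18 (mod 19)
  r_1 = 132 (mod 361)
  r_2 = 2298 (mod 6859)
  r_3 = 98324 (mod 130321)
  r_4 = 1792497 (mod 2476099)
Final: r_4 = 1792497, and one checks f(r_4) ≡ 0 mod 19^5.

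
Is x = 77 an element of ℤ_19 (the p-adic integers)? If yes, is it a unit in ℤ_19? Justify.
x ∈ ℤ_19^× (unit); v_19(x) = 0

ℤ_19 = {x ∈ ℚ_19 : v_19(x) ≥ 0} and ℤ_19^× = {x ∈ ℤ_19 : v_19(x) = 0}. Here v_19(77) = v_19(num) − v_19(den) = 0; compare against these criteria.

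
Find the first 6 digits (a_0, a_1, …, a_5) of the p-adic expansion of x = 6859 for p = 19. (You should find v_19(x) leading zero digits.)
(a_0, …, a_5) = (0, 0, 0, 1, 0, 0)

v_19(6859) = 3, so a_0 = ... = a_2 = 0. Factor out: x = 19^3 · u with u = 1 a unit in ℤ_19. Expand u iteratively via a_{v+i} = u_i mod 19, u_{i+1} = (u_i − a_{v+i})/19:
  u_0 = 1;  a_3 = 1;  u_1 = (u_0 − 1)/19 = 0
  u_1 = 0;  a_4 = 0;  u_2 = (u_1 − 0)/19 = 0
  u_2 = 0;  a_5 = 0;  u_3 = (u_2 − 0)/19 = 0
Digits: (0, 0, 0, 1, 0, 0).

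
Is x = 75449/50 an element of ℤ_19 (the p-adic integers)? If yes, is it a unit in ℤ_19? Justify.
x ∈ ℤ_19 but not a unit; v_19(x) = 3 > 0

ℤ_19 = {x ∈ ℚ_19 : v_19(x) ≥ 0} and ℤ_19^× = {x ∈ ℤ_19 : v_19(x) = 0}. Here v_19(75449/50) = v_19(num) − v_19(den) = 3; compare against these criteria.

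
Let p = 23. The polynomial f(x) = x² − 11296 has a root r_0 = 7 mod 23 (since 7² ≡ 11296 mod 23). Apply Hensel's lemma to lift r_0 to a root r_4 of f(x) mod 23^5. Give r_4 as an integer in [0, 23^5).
r_4 = 3504793 (mod 6436343)

Hensel's recurrence: r_{i+1} = r_i − f(r_i)·(f′(r_i))^{-1} mod 23^{i+2}, with f′(x) = 2x. Iterate:
  r_0 = 7 (mod 23)
  r_1 = 168 (mod 529)
  r_2 = 697 (mod 12167)
  r_3 = 146701 (mod 279841)
  r_4 = 3504793 (mod 6436343)
Final: r_4 = 3504793, and one checks f(r_4) ≡ 0 mod 23^5.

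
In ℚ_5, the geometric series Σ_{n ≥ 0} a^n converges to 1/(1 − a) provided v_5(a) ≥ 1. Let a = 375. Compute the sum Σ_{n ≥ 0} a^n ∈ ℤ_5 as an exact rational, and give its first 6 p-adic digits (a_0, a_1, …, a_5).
Σ a^n = 1/(1 − a) = -1/374;  first 6 digits = (1, 0, 0, 3, 0, 0)

v_5(a) = 3 ≥ 1, so the series converges in ℤ_5 to 1/(1 − a) = 1/(1 − 375) = -1/374. Expand this rational in ℤ_5: compute digits iteratively via d_i = x_i mod 5, x_{i+1} = (x_i − d_i)/5. The first 6 digits are (1, 0, 0, 3, 0, 0).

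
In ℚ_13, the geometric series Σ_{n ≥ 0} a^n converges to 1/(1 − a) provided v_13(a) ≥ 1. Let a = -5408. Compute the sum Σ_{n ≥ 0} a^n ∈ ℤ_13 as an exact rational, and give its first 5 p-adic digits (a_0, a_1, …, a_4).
Σ a^n = 1/(1 − a) = 1/5409;  first 5 digits = (1, 0, 7, 10, 9)

v_13(a) = 2 ≥ 1, so the series converges in ℤ_13 to 1/(1 − a) = 1/(1 − (-5408)) = 1/5409. Expand this rational in ℤ_13: compute digits iteratively via d_i = x_i mod 13, x_{i+1} = (x_i − d_i)/13. The first 5 digits are (1, 0, 7, 10, 9).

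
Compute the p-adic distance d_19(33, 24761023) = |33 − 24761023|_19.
d_19(33, 24761023) = 1/2476099

Step 1 — x − y = 33 − 24761023 = -24760990. Step 2 — v_19(-24760990) = 5 (factor: -24760990 = −(19^5 · 10); the sign does not affect v_p). Step 3 — |x − y|_19 = 19^{-5} = 1/2476099.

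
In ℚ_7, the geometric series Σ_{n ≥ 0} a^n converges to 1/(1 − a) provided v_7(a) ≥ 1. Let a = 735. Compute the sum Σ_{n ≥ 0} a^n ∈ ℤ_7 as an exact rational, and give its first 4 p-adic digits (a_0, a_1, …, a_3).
Σ a^n = 1/(1 − a) = -1/734;  first 4 digits = (1, 0, 1, 2)

v_7(a) = 2 ≥ 1, so the series converges in ℤ_7 to 1/(1 − a) = 1/(1 − 735) = -1/734. Expand this rational in ℤ_7: compute digits iteratively via d_i = x_i mod 7, x_{i+1} = (x_i − d_i)/7. The first 4 digits are (1, 0, 1, 2).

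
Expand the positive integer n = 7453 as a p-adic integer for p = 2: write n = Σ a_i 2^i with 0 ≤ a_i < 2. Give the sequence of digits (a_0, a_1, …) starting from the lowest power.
(a_0, a_1, …) = (1, 0, 1, 1, 1, 0, 0, 0, 1, 0, 1, 1, 1)

Repeated division by 2 gives the digits low-to-high: 7453 = 1 + 1·2^2 + 1·2^3 + 1·2^4 + 1·2^8 + 1·2^10 + 1·2^11 + 1·2^12. Digit sequence: (1, 0, 1, 1, 1, 0, 0, 0, 1, 0, 1, 1, 1).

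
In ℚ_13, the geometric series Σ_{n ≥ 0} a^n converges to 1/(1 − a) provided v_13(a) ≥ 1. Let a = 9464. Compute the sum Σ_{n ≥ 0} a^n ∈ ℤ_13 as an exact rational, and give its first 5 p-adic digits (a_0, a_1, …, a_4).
Σ a^n = 1/(1 − a) = -1/9463;  first 5 digits = (1, 0, 4, 4, 3)

v_13(a) = 2 ≥ 1, so the series converges in ℤ_13 to 1/(1 − a) = 1/(1 − 9464) = -1/9463. Expand this rational in ℤ_13: compute digits iteratively via d_i = x_i mod 13, x_{i+1} = (x_i − d_i)/13. The first 5 digits are (1, 0, 4, 4, 3).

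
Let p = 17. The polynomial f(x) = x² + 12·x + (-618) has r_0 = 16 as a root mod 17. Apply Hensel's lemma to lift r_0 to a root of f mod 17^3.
r_2 = 4368 (mod 4913)

Hensel: r_{i+1} = r_i − f(r_i)·(f′(r_i))^{-1} mod 17^{i+2}, f′(x) = 2x + 12. Iterate:
  r_0 = 16 (mod 17)
  r_1 = 33 (mod 289)
  r_2 = 4368 (mod 4913)
Final: r = 4368 satisfies f(r) ≡ 0 mod 17^3.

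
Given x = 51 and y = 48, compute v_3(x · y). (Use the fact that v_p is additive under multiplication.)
v_3(2448) = 2

v_p(x) = 1 (factor: 51 = 3^1 · 17); v_p(y) = 1 (factor: 48 = 3^1 · 16). Additivity: v_p(xy) = v_p(x) + v_p(y) = 1 + 1 = 2. (Direct check: xy = 2448 = 3^2 · (272).)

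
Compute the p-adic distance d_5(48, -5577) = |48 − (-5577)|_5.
d_5(48, -5577) = 1/625

Step 1 — x − y = 48 − (-5577) = 5625. Step 2 — v_5(5625) = 4 (factor: 5625 = (5^4 · 9); the sign does not affect v_p). Step 3 — |x − y|_5 = 5^{-4} = 1/625.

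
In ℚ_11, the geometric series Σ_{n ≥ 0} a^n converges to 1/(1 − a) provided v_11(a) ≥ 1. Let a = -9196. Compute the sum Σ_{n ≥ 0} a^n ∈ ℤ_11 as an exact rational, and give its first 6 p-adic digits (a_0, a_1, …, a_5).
Σ a^n = 1/(1 − a) = 1/9197;  first 6 digits = (1, 0, 1, 4, 0, 8)

v_11(a) = 2 ≥ 1, so the series converges in ℤ_11 to 1/(1 − a) = 1/(1 − (-9196)) = 1/9197. Expand this rational in ℤ_11: compute digits iteratively via d_i = x_i mod 11, x_{i+1} = (x_i − d_i)/11. The first 6 digits are (1, 0, 1, 4, 0, 8).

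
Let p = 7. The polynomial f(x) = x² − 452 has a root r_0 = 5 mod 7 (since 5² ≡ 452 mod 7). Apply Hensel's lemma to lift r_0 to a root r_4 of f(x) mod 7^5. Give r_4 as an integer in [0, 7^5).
r_4 = 2679 (mod 16807)

Hensel's recurrence: r_{i+1} = r_i − f(r_i)·(f′(r_i))^{-1} mod 7^{i+2}, with f′(x) = 2x. Iterate:
  r_0 = 5 (mod 7)
  r_1 = 33 (mod 49)
  r_2 = 278 (mod 343)
  r_3 = 278 (mod 2401)
  r_4 = 2679 (mod 16807)
Final: r_4 = 2679, and one checks f(r_4) ≡ 0 mod 7^5.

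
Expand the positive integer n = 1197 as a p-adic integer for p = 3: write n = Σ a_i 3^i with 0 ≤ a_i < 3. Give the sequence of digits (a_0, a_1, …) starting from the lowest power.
(a_0, a_1, …) = (0, 0, 1, 2, 2, 1, 1)

Repeated division by 3 gives the digits low-to-high: 1197 = 1·3^2 + 2·3^3 + 2·3^4 + 1·3^5 + 1·3^6. Digit sequence: (0, 0, 1, 2, 2, 1, 1).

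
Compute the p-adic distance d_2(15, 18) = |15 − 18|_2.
d_2(15, 18) = 1

Step 1 — x − y = 15 − 18 = -3. Step 2 — v_2(-3) = 0 (factor: -3 = −(2^0 · 3); the sign does not affect v_p). Step 3 — |x − y|_2 = 2^{0} = 1.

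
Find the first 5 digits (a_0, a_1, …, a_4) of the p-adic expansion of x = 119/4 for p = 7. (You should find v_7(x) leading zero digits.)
(a_0, …, a_4) = (0, 6, 5, 1, 5)

v_7(119/4) = 1, so a_0 = ... = a_0 = 0. Factor out: x = 7^1 · u with u = 17/4 a unit in ℤ_7. Expand u iteratively via a_{v+i} = u_i mod 7, u_{i+1} = (u_i − a_{v+i})/7:
  u_0 = 17/4;  a_1 = 6;  u_1 = (u_0 − 6)/7 = -1/4
  u_1 = -1/4;  a_2 = 5;  u_2 = (u_1 − 5)/7 = -3/4
  u_2 = -3/4;  a_3 = 1;  u_3 = (u_2 − 1)/7 = -1/4
  u_3 = -1/4;  a_4 = 5;  u_4 = (u_3 − 5)/7 = -3/4
Digits: (0, 6, 5, 1, 5).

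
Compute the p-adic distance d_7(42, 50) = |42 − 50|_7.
d_7(42, 50) = 1

Step 1 — x − y = 42 − 50 = -8. Step 2 — v_7(-8) = 0 (factor: -8 = −(7^0 · 8); the sign does not affect v_p). Step 3 — |x − y|_7 = 7^{0} = 1.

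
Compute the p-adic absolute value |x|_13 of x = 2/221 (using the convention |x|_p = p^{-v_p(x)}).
|2/221|_13 = 13

Step 1 — compute v_13(x) by factoring powers of 13 out of the numerator and denominator: v_13(2/221) = -1. Step 2 — apply |x|_p = p^{-v_p(x)} = 13^{1} = 13.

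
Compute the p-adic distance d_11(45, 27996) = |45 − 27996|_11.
d_11(45, 27996) = 1/1331

Step 1 — x − y = 45 − 27996 = -27951. Step 2 — v_11(-27951) = 3 (factor: -27951 = −(11^3 · 21); the sign does not affect v_p). Step 3 — |x − y|_11 = 11^{-3} = 1/1331.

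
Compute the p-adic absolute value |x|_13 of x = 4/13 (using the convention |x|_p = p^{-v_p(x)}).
|4/13|_13 = 13

Step 1 — compute v_13(x) by factoring powers of 13 out of the numerator and denominator: v_13(4/13) = -1. Step 2 — apply |x|_p = p^{-v_p(x)} = 13^{1} = 13.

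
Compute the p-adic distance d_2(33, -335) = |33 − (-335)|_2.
d_2(33, -335) = 1/16

Step 1 — x − y = 33 − (-335) = 368. Step 2 — v_2(368) = 4 (factor: 368 = (2^4 · 23); the sign does not affect v_p). Step 3 — |x − y|_2 = 2^{-4} = 1/16.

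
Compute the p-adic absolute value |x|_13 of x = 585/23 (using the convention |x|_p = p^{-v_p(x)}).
|585/23|_13 = 1/13

Step 1 — compute v_13(x) by factoring powers of 13 out of the numerator and denominator: v_13(585/23) = 1. Step 2 — apply |x|_p = p^{-v_p(x)} = 13^{-1} = 1/13.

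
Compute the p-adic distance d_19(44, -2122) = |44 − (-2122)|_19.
d_19(44, -2122) = 1/361

Step 1 — x − y = 44 − (-2122) = 2166. Step 2 — v_19(2166) = 2 (factor: 2166 = (19^2 · 6); the sign does not affect v_p). Step 3 — |x − y|_19 = 19^{-2} = 1/361.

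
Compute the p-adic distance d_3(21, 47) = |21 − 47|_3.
d_3(21, 47) = 1

Step 1 — x − y = 21 − 47 = -26. Step 2 — v_3(-26) = 0 (factor: -26 = −(3^0 · 26); the sign does not affect v_p). Step 3 — |x − y|_3 = 3^{0} = 1.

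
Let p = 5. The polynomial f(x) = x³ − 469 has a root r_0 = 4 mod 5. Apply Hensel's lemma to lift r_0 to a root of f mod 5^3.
r_2 = 89 (mod 125)

Hensel: r_{i+1} = r_i − f(r_i)/f′(r_i) mod 5^{i+2}, where f′(x) = 3x². Iterate:
  r_0 = 4 (mod 5)
  r_1 = 14 (mod 25)
  r_2 = 89 (mod 125)
Final: r = 89 with f(r) ≡ 0 mod 5^3.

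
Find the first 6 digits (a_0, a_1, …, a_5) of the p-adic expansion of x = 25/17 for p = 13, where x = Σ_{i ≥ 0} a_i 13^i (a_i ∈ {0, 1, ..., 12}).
(a_0, …, a_5) = (3, 6, 11, 6, 1, 6)

v_13(25/17) = 0 (numerator and denominator both coprime to 13), so x ∈ ℤ_13^×. Compute digits iteratively via a_i = x_i mod 13, x_{i+1} = (x_i − a_i)/13, with x_0 = x:
  x_0 = 25/17;  a_0 = 3;  x_1 = (x_0 − 3)/13 = -2/17
  x_1 = -2/17;  a_1 = 6;  x_2 = (x_1 − 6)/13 = -8/17
  x_2 = -8/17;  a_2 = 11;  x_3 = (x_2 − 11)/13 = -15/17
  x_3 = -15/17;  a_3 = 6;  x_4 = (x_3 − 6)/13 = -9/17
  x_4 = -9/17;  a_4 = 1;  x_5 = (x_4 − 1)/13 = -2/17
  x_5 = -2/17;  a_5 = 6;  x_6 = (x_5 − 6)/13 = -8/17
Digits: (3, 6, 11, 6, 1, 6).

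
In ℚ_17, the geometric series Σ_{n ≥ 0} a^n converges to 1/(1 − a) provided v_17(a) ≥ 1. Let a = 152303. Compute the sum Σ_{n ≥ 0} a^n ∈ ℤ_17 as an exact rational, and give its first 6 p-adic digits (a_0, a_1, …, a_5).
Σ a^n = 1/(1 − a) = -1/152302;  first 6 digits = (1, 0, 0, 14, 1, 0)

v_17(a) = 3 ≥ 1, so the series converges in ℤ_17 to 1/(1 − a) = 1/(1 − 152303) = -1/152302. Expand this rational in ℤ_17: compute digits iteratively via d_i = x_i mod 17, x_{i+1} = (x_i − d_i)/17. The first 6 digits are (1, 0, 0, 14, 1, 0).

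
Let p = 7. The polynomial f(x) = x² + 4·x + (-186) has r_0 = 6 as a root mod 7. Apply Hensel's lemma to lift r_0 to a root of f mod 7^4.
r_3 = 559 (mod 2401)

Hensel: r_{i+1} = r_i − f(r_i)·(f′(r_i))^{-1} mod 7^{i+2}, f′(x) = 2x + 4. Iterate:
  r_0 = 6 (mod 7)
  r_1 = 20 (mod 49)
  r_2 = 216 (mod 343)
  r_3 = 559 (mod 2401)
Final: r = 559 satisfies f(r) ≡ 0 mod 7^4.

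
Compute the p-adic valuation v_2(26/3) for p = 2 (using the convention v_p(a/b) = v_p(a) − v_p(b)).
v_2(26/3) = 1

Factor powers of 2 from the numerator and denominator of the reduced fraction: 26 = 2^1 · 13 and 3 = 2^0 · 3. Apply v_p(a/b) = v_p(a) − v_p(b): v_2(26/3) = 1 − 0 = 1.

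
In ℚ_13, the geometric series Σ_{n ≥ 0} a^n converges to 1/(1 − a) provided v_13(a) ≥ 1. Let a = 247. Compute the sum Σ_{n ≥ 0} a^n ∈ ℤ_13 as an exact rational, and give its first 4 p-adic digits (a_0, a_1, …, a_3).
Σ a^n = 1/(1 − a) = -1/246;  first 4 digits = (1, 6, 11, 9)

v_13(a) = 1 ≥ 1, so the series converges in ℤ_13 to 1/(1 − a) = 1/(1 − 247) = -1/246. Expand this rational in ℤ_13: compute digits iteratively via d_i = x_i mod 13, x_{i+1} = (x_i − d_i)/13. The first 4 digits are (1, 6, 11, 9).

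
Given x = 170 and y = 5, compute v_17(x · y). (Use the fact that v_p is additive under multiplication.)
v_17(850) = 1

v_p(x) = 1 (factor: 170 = 17^1 · 10); v_p(y) = 0 (factor: 5 = 17^0 · 5). Additivity: v_p(xy) = v_p(x) + v_p(y) = 1 + 0 = 1. (Direct check: xy = 850 = 17^1 · (50).)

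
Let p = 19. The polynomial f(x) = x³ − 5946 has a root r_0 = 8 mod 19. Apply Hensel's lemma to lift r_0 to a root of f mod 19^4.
r_3 = 52182 (mod 130321)

Hensel: r_{i+1} = r_i − f(r_i)/f′(r_i) mod 19^{i+2}, where f′(x) = 3x². Iterate:
  r_0 = 8 (mod 19)
  r_1 = 198 (mod 361)
  r_2 = 4169 (mod 6859)
  r_3 = 52182 (mod 130321)
Final: r = 52182 with f(r) ≡ 0 mod 19^4.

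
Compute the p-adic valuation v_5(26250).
v_5(26250) = 4

v_5(n) is the largest exponent k such that 5^k divides n. Factor out: 26250 = 5^4 · 42. (Sign doesn't affect v_p.) So v_5(26250) = 4.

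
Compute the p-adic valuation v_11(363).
v_11(363) = 2

v_11(n) is the largest exponent k such that 11^k divides n. Factor out: 363 = 11^2 · 3. (Sign doesn't affect v_p.) So v_11(363) = 2.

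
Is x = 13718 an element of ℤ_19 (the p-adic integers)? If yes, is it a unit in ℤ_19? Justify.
x ∈ ℤ_19 but not a unit; v_19(x) = 3 > 0

ℤ_19 = {x ∈ ℚ_19 : v_19(x) ≥ 0} and ℤ_19^× = {x ∈ ℤ_19 : v_19(x) = 0}. Here v_19(13718) = v_19(num) − v_19(den) = 3; compare against these criteria.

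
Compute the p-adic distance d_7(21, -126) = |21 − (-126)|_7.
d_7(21, -126) = 1/49

Step 1 — x − y = 21 − (-126) = 147. Step 2 — v_7(147) = 2 (factor: 147 = (7^2 · 3); the sign does not affect v_p). Step 3 — |x − y|_7 = 7^{-2} = 1/49.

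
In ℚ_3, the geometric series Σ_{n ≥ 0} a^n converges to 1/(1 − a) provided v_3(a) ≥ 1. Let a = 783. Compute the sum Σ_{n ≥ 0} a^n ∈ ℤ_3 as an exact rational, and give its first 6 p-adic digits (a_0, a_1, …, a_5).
Σ a^n = 1/(1 − a) = -1/782;  first 6 digits = (1, 0, 0, 2, 0, 0)

v_3(a) = 3 ≥ 1, so the series converges in ℤ_3 to 1/(1 − a) = 1/(1 − 783) = -1/782. Expand this rational in ℤ_3: compute digits iteratively via d_i = x_i mod 3, x_{i+1} = (x_i − d_i)/3. The first 6 digits are (1, 0, 0, 2, 0, 0).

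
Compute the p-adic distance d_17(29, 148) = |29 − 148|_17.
d_17(29, 148) = 1/17

Step 1 — x − y = 29 − 148 = -119. Step 2 — v_17(-119) = 1 (factor: -119 = −(17^1 · 7); the sign does not affect v_p). Step 3 — |x − y|_17 = 17^{-1} = 1/17.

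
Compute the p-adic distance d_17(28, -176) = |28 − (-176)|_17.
d_17(28, -176) = 1/17

Step 1 — x − y = 28 − (-176) = 204. Step 2 — v_17(204) = 1 (factor: 204 = (17^1 · 12); the sign does not affect v_p). Step 3 — |x − y|_17 = 17^{-1} = 1/17.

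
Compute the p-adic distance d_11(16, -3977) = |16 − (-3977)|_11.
d_11(16, -3977) = 1/1331

Step 1 — x − y = 16 − (-3977) = 3993. Step 2 — v_11(3993) = 3 (factor: 3993 = (11^3 · 3); the sign does not affect v_p). Step 3 — |x − y|_11 = 11^{-3} = 1/1331.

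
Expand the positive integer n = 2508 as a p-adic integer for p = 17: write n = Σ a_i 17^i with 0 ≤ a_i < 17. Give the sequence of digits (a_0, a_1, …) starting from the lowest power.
(a_0, a_1, …) = (9, 11, 8)

Repeated division by 17 gives the digits low-to-high: 2508 = 9 + 11·17^1 + 8·17^2. Digit sequence: (9, 11, 8).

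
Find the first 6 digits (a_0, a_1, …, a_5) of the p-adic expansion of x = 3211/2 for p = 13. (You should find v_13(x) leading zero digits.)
(a_0, …, a_5) = (0, 0, 3, 7, 6, 6)

v_13(3211/2) = 2, so a_0 = ... = a_1 = 0. Factor out: x = 13^2 · u with u = 19/2 a unit in ℤ_13. Expand u iteratively via a_{v+i} = u_i mod 13, u_{i+1} = (u_i − a_{v+i})/13:
  u_0 = 19/2;  a_2 = 3;  u_1 = (u_0 − 3)/13 = 1/2
  u_1 = 1/2;  a_3 = 7;  u_2 = (u_1 − 7)/13 = -1/2
  u_2 = -1/2;  a_4 = 6;  u_3 = (u_2 − 6)/13 = -1/2
  u_3 = -1/2;  a_5 = 6;  u_4 = (u_3 − 6)/13 = -1/2
Digits: (0, 0, 3, 7, 6, 6).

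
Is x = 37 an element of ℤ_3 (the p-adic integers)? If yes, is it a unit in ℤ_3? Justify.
x ∈ ℤ_3^× (unit); v_3(x) = 0

ℤ_3 = {x ∈ ℚ_3 : v_3(x) ≥ 0} and ℤ_3^× = {x ∈ ℤ_3 : v_3(x) = 0}. Here v_3(37) = v_3(num) − v_3(den) = 0; compare against these criteria.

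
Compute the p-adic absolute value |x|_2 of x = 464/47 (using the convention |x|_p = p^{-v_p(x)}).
|464/47|_2 = 1/16

Step 1 — compute v_2(x) by factoring powers of 2 out of the numerator and denominator: v_2(464/47) = 4. Step 2 — apply |x|_p = p^{-v_p(x)} = 2^{-4} = 1/16.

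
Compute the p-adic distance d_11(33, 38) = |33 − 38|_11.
d_11(33, 38) = 1

Step 1 — x − y = 33 − 38 = -5. Step 2 — v_11(-5) = 0 (factor: -5 = −(11^0 · 5); the sign does not affect v_p). Step 3 — |x − y|_11 = 11^{0} = 1.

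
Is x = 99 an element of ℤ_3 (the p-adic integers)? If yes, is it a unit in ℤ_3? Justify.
x ∈ ℤ_3 but not a unit; v_3(x) = 2 > 0

ℤ_3 = {x ∈ ℚ_3 : v_3(x) ≥ 0} and ℤ_3^× = {x ∈ ℤ_3 : v_3(x) = 0}. Here v_3(99) = v_3(num) − v_3(den) = 2; compare against these criteria.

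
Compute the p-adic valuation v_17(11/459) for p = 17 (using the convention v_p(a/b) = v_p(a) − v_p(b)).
v_17(11/459) = -1

Factor powers of 17 from the numerator and denominator of the reduced fraction: 11 = 17^0 · 11 and 459 = 17^1 · 27. Apply v_p(a/b) = v_p(a) − v_p(b): v_17(11/459) = 0 − 1 = -1.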